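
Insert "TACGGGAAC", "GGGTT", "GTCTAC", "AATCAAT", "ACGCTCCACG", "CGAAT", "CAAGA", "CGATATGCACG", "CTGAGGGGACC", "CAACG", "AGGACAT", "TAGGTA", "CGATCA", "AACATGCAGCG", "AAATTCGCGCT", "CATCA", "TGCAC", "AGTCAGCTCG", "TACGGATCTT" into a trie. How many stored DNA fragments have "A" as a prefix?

6

Filter for entries beginning with "A":
Words under "A": AAATTCGCGCT, AACATGCAGCG, AATCAAT, ACGCTCCACG, AGGACAT, AGTCAGCTCG
Count: 6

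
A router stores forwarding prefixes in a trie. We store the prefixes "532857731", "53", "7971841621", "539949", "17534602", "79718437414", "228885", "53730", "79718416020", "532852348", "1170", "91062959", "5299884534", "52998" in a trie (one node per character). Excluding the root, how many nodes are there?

Insert word by word; a character creates a node only if that edge doesn't already exist:
  "532857731" → 9 new (5, 3, 2, 8, 5, 7, 7, 3, 1)
  "53" → prefix "53" already present; 0 new (none)
  "7971841621" → 10 new (7, 9, 7, 1, 8, 4, 1, 6, 2, 1)
  "539949" → prefix "53" already present; 4 new (9, 9, 4, 9)
  "17534602" → 8 new (1, 7, 5, 3, 4, 6, 0, 2)
  "79718437414" → prefix "797184" already present; 5 new (3, 7, 4, 1, 4)
  "228885" → 6 new (2, 2, 8, 8, 8, 5)
  "53730" → prefix "53" already present; 3 new (7, 3, 0)
  "79718416020" → prefix "79718416" already present; 3 new (0, 2, 0)
  "532852348" → prefix "53285" already present; 4 new (2, 3, 4, 8)
  "1170" → prefix "1" already present; 3 new (1, 7, 0)
  "91062959" → 8 new (9, 1, 0, 6, 2, 9, 5, 9)
  "5299884534" → prefix "5" already present; 9 new (2, 9, 9, 8, 8, 4, 5, 3, 4)
  "52998" → prefix "52998" already present; 0 new (none)
Total nodes = 9 + 0 + 10 + 4 + 8 + 5 + 6 + 3 + 3 + 4 + 3 + 8 + 9 + 0 = 72

72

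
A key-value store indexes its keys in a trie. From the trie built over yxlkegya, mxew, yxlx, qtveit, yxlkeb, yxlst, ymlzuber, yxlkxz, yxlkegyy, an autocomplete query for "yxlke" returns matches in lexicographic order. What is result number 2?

yxlkegya

Filter for "yxlke…" and sort: "yxlkeb", "yxlkegya", "yxlkegyy"
The 2nd is yxlkegya.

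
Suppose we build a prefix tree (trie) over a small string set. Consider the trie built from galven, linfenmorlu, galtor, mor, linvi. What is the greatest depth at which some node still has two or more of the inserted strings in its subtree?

3

Equivalently: take the maximum, over all pairs, of their longest common prefix length.
e.g. "galtor" and "galven" share the prefix "gal" of length 3; no pair shares a longer one.
Longest shared-prefix length: 3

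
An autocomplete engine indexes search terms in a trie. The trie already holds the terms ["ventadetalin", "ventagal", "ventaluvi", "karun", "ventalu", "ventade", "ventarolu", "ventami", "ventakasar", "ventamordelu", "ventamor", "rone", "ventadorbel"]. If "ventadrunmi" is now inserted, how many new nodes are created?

5

"ventad" is already a path in the trie; the remaining "runmi" must be added.
So 11 − 6 = 5 new nodes.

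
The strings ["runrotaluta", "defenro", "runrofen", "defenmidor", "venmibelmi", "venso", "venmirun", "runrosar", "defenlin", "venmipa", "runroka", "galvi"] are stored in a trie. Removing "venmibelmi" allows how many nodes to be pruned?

5

A node on "venmibelmi"'s path can go only if nothing else ends at it or branches off below it.
The suffix "belmi" (5 nodes) is used only by "venmibelmi"; the node for "venmi" still has the child "r", so pruning stops there.
Nodes removed: 5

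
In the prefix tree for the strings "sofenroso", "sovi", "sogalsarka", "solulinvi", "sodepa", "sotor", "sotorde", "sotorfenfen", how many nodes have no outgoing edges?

7

A leaf is a node with no children — equivalently, the end of a word that is not a proper prefix of any other stored word.
Those words: "sodepa", "sofenroso", "sogalsarka", "solulinvi", "sotorde", "sotorfenfen", "sovi"
Leaf count: 7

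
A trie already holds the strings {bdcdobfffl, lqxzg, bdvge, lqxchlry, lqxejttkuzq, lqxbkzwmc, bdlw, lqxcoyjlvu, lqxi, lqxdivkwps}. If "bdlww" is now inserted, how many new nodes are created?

Walking "bdlww" from the root, the first 4 characters ("bdlw") follow existing edges; "w" is the first miss.
New nodes needed: |"bdlww"| − 4 = 5 − 4 = 1.

1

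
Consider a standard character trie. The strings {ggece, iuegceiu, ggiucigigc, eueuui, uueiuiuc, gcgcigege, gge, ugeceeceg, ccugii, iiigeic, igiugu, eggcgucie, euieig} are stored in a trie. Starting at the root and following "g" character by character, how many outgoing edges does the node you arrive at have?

2

Follow the path "g" to its node, then look at its outgoing edges.
Characters that immediately follow "g" among the stored strings: {c, g}.
That node has 2 child edges.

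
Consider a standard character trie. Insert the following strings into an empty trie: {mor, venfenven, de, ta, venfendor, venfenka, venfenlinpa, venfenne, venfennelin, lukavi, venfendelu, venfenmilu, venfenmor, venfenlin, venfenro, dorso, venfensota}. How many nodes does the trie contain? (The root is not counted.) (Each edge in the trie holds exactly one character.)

56

Count nodes per top-level branch (shared prefixes stored once):
  'd'-branch (de, dorso): 6 nodes
  'l'-branch (lukavi): 6 nodes
  'm'-branch (mor): 3 nodes
  't'-branch (ta): 2 nodes
  'v'-branch (venfendelu, venfendor, venfenka, venfenlin, venfenlinpa, venfenmilu, venfenmor, venfenne, venfennelin, venfenro, venfensota, venfenven): 39 nodes
Sum: 56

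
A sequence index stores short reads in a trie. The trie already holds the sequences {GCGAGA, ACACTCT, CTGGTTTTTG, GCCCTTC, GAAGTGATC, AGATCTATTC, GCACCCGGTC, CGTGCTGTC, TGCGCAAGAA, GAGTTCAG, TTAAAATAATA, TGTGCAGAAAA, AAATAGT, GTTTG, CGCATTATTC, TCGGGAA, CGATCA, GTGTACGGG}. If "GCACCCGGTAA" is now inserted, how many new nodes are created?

The longest prefix of "GCACCCGGTAA" already in the trie is "GCACCCGGT" (length 9).
Each of the 2 remaining characters creates one node.

2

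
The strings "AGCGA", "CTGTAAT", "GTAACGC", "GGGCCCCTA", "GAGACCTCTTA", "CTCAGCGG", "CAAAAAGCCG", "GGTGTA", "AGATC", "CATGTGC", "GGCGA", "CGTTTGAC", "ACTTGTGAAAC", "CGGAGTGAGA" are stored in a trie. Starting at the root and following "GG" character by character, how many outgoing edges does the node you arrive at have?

3

Walk "GG" from the root, arriving at one node.
Characters that immediately follow "GG" among the stored strings: {C, G, T}.
That node has 3 child edges.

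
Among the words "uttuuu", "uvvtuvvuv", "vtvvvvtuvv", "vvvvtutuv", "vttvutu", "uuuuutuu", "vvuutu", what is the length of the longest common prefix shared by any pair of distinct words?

2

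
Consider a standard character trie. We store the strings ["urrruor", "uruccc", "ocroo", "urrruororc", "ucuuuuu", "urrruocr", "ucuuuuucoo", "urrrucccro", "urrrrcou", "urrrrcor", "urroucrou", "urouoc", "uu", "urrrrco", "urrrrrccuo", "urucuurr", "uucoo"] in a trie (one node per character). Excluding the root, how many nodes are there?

63

Trace insertions, counting only characters that open a new branch:
  "urrruor" → 7 new (u, r, r, r, u, o, r)
  "uruccc" → prefix "ur" already present; 4 new (u, c, c, c)
  "ocroo" → 5 new (o, c, r, o, o)
  "urrruororc" → prefix "urrruor" already present; 3 new (o, r, c)
  "ucuuuuu" → prefix "u" already present; 6 new (c, u, u, u, u, u)
  "urrruocr" → prefix "urrruo" already present; 2 new (c, r)
  "ucuuuuucoo" → prefix "ucuuuuu" already present; 3 new (c, o, o)
  "urrrucccro" → prefix "urrru" already present; 5 new (c, c, c, r, o)
  "urrrrcou" → prefix "urrr" already present; 4 new (r, c, o, u)
  "urrrrcor" → prefix "urrrrco" already present; 1 new (r)
  "urroucrou" → prefix "urr" already present; 6 new (o, u, c, r, o, u)
  "urouoc" → prefix "ur" already present; 4 new (o, u, o, c)
  "uu" → prefix "u" already present; 1 new (u)
  "urrrrco" → prefix "urrrrco" already present; 0 new (none)
  "urrrrrccuo" → prefix "urrrr" already present; 5 new (r, c, c, u, o)
  "urucuurr" → prefix "uruc" already present; 4 new (u, u, r, r)
  "uucoo" → prefix "uu" already present; 3 new (c, o, o)
Total nodes = 7 + 4 + 5 + 3 + 6 + 2 + 3 + 5 + 4 + 1 + 6 + 4 + 1 + 0 + 5 + 4 + 3 = 63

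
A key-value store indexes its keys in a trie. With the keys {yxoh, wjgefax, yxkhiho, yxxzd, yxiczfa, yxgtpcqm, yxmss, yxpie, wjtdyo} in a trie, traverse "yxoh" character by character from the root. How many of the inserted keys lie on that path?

1

Check each prefix of "yxoh" against the stored set — each match is an end-marker on the path.
Prefixes of the query that are stored words: "yxoh"
Count: 1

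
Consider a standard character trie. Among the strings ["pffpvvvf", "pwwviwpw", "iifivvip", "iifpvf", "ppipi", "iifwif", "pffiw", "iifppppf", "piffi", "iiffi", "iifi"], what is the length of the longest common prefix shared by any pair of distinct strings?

4

Equivalently: take the maximum, over all pairs, of their longest common prefix length.
e.g. "iifi" and "iifivvip" share the prefix "iifi" of length 4; no pair shares a longer one.
Longest shared-prefix length: 4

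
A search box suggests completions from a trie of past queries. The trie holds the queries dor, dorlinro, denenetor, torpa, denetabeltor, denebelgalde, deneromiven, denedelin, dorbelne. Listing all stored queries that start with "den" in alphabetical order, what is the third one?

Words with prefix "den", in lexicographic order: "denebelgalde", "denedelin", "denenetor", "deneromiven", "denetabeltor"
Position 3: denenetor

denenetor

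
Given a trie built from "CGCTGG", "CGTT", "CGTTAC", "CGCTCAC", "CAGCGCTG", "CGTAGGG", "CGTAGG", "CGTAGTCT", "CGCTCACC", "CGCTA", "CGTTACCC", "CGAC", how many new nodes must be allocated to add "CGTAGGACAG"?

4

Walking "CGTAGGACAG" from the root, the first 6 characters ("CGTAGG") follow existing edges; "A" is the first miss.
Each of the 4 remaining characters creates one node.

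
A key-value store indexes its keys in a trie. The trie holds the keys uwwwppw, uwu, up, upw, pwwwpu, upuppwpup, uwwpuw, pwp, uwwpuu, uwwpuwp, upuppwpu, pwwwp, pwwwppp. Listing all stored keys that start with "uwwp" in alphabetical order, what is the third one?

DFS of the "uwwp" subtree visits, in order: "uwwpuu", "uwwpuw", "uwwpuwp"
Position 3: uwwpuwp

uwwpuwp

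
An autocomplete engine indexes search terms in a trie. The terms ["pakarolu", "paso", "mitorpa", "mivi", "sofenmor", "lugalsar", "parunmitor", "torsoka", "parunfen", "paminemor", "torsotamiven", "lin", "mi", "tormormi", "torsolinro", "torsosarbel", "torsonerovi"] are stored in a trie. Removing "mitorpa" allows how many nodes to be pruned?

5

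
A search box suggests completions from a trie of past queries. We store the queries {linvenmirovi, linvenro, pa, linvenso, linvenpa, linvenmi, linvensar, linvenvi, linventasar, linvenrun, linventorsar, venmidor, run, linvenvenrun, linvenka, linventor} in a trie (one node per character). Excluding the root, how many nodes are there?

Count nodes per top-level branch (shared prefixes stored once):
  'l'-branch (linvenka, linvenmi, linvenmirovi, linvenpa, linvenro, linvenrun, linvensar, linvenso, linventasar, linventor, linventorsar, linvenvenrun, linvenvi): 41 nodes
  'p'-branch (pa): 2 nodes
  'r'-branch (run): 3 nodes
  'v'-branch (venmidor): 8 nodes
Sum: 54

54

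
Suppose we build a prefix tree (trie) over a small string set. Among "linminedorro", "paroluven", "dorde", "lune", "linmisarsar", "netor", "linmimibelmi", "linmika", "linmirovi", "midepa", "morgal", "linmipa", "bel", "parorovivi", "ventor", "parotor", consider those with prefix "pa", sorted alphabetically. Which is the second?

parorovivi

DFS of the "pa" subtree visits, in order: "paroluven", "parorovivi", "parotor"
Position 2: parorovivi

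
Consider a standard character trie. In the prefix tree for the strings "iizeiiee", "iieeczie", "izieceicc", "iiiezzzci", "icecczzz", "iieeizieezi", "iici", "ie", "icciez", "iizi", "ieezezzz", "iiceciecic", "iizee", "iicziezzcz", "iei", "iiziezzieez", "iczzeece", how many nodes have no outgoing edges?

15

Leaves are exactly the stored words that no other stored word extends.
Those words: "icciez", "icecczzz", "iczzeece", "ieezezzz", "iei", "iiceciecic", "iici", "iicziezzcz", "iieeczie", "iieeizieezi", "iiiezzzci", "iizee", "iizeiiee", "iiziezzieez", "izieceicc"
Leaf count: 15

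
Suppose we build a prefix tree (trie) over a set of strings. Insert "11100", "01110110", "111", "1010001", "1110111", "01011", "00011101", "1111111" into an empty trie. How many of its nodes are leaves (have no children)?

7

A leaf is a node with no children — equivalently, the end of a word that is not a proper prefix of any other stored word.
Those words: "00011101", "01011", "01110110", "1010001", "11100", "1110111", "1111111"
Leaf count: 7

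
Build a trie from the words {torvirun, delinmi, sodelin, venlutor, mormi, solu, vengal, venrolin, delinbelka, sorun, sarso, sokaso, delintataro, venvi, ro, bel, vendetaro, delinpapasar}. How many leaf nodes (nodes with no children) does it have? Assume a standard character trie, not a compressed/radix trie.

Leaves are exactly the stored words that no other stored word extends.
Those words: "bel", "delinbelka", "delinmi", "delinpapasar", "delintataro", "mormi", "ro", "sarso", "sodelin", "sokaso", "solu", "sorun", "torvirun", "vendetaro", "vengal", "venlutor", "venrolin", "venvi"
Leaf count: 18

18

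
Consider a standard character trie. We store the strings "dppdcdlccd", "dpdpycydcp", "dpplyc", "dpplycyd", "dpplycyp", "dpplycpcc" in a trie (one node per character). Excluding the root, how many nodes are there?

Insert word by word; a character creates a node only if that edge doesn't already exist:
  "dppdcdlccd" → 10 new (d, p, p, d, c, d, l, c, c, d)
  "dpdpycydcp" → prefix "dp" already present; 8 new (d, p, y, c, y, d, c, p)
  "dpplyc" → prefix "dpp" already present; 3 new (l, y, c)
  "dpplycyd" → prefix "dpplyc" already present; 2 new (y, d)
  "dpplycyp" → prefix "dpplycy" already present; 1 new (p)
  "dpplycpcc" → prefix "dpplyc" already present; 3 new (p, c, c)
Total nodes = 10 + 8 + 3 + 2 + 1 + 3 = 27

27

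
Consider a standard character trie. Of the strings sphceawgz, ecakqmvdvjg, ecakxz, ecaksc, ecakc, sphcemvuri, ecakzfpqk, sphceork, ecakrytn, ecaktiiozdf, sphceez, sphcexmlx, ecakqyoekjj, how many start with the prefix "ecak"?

8

Traverse to the node for "ecak", then collect every word in that subtree.
Words under "ecak": ecakc, ecakqmvdvjg, ecakqyoekjj, ecakrytn, ecaksc, ecaktiiozdf, ecakxz, ecakzfpqk
Count: 8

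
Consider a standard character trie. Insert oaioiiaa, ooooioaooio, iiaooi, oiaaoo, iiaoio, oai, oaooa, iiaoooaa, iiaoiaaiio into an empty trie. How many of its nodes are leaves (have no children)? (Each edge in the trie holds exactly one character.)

Leaves are exactly the stored words that no other stored word extends.
Those words: "iiaoiaaiio", "iiaoio", "iiaooi", "iiaoooaa", "oaioiiaa", "oaooa", "oiaaoo", "ooooioaooio"
Leaf count: 8

8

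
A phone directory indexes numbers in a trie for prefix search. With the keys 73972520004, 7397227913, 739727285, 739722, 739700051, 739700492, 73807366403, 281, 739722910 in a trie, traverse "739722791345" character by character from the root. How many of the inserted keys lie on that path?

Check each prefix of "739722791345" against the stored set — each match is an end-marker on the path.
Prefixes of the query that are stored words: "739722", "7397227913"
Count: 2

2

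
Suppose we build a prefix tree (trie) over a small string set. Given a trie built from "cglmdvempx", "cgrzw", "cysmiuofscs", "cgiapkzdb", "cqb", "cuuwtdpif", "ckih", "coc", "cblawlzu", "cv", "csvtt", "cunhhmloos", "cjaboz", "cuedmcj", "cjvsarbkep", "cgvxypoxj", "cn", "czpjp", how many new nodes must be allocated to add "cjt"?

Walking "cjt" from the root, the first 2 characters ("cj") follow existing edges; "t" is the first miss.
So 3 − 2 = 1 new nodes.

1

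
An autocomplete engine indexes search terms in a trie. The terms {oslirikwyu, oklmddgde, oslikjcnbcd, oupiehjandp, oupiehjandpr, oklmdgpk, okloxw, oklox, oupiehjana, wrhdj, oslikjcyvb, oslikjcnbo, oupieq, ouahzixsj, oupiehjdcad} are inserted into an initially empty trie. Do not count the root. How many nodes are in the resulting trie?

64

Count nodes per top-level branch (shared prefixes stored once):
  'o'-branch (oklmddgde, oklmdgpk, oklox, okloxw, oslikjcnbcd, oslikjcnbo, oslikjcyvb, oslirikwyu, ouahzixsj, oupiehjana, oupiehjandp, oupiehjandpr, oupiehjdcad, oupieq): 59 nodes
  'w'-branch (wrhdj): 5 nodes
Sum: 64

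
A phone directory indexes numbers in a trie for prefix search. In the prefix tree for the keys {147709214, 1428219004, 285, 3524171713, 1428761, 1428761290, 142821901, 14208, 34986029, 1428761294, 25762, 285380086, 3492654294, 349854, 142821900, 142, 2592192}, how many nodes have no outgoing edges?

13

A leaf is a node with no children — equivalently, the end of a word that is not a proper prefix of any other stored word.
Those words: "14208", "1428219004", "142821901", "1428761290", "1428761294", "147709214", "25762", "2592192", "285380086", "3492654294", "349854", "34986029", "3524171713"
Leaf count: 13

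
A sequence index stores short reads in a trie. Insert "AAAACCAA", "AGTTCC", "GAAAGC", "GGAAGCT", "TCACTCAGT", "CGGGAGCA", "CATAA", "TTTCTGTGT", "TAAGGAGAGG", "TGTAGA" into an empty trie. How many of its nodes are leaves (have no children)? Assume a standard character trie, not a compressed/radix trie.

A leaf is a node with no children — equivalently, the end of a word that is not a proper prefix of any other stored word.
Those words: "AAAACCAA", "AGTTCC", "CATAA", "CGGGAGCA", "GAAAGC", "GGAAGCT", "TAAGGAGAGG", "TCACTCAGT", "TGTAGA", "TTTCTGTGT"
Leaf count: 10

10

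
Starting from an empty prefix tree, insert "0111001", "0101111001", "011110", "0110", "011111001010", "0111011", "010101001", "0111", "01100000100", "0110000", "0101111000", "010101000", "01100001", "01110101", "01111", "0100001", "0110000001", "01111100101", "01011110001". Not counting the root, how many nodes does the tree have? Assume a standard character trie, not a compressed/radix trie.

Insert word by word; a character creates a node only if that edge doesn't already exist:
  "0111001" → 7 new (0, 1, 1, 1, 0, 0, 1)
  "0101111001" → prefix "01" already present; 8 new (0, 1, 1, 1, 1, 0, 0, 1)
  "011110" → prefix "0111" already present; 2 new (1, 0)
  "0110" → prefix "011" already present; 1 new (0)
  "011111001010" → prefix "01111" already present; 7 new (1, 0, 0, 1, 0, 1, 0)
  "0111011" → prefix "01110" already present; 2 new (1, 1)
  "010101001" → prefix "0101" already present; 5 new (0, 1, 0, 0, 1)
  "0111" → prefix "0111" already present; 0 new (none)
  "01100000100" → prefix "0110" already present; 7 new (0, 0, 0, 0, 1, 0, 0)
  "0110000" → prefix "0110000" already present; 0 new (none)
  "0101111000" → prefix "010111100" already present; 1 new (0)
  "010101000" → prefix "01010100" already present; 1 new (0)
  "01100001" → prefix "0110000" already present; 1 new (1)
  "01110101" → prefix "011101" already present; 2 new (0, 1)
  "01111" → prefix "01111" already present; 0 new (none)
  "0100001" → prefix "010" already present; 4 new (0, 0, 0, 1)
  "0110000001" → prefix "01100000" already present; 2 new (0, 1)
  "01111100101" → prefix "01111100101" already present; 0 new (none)
  "01011110001" → prefix "0101111000" already present; 1 new (1)
Total nodes = 7 + 8 + 2 + 1 + 7 + 2 + 5 + 0 + 7 + 0 + 1 + 1 + 1 + 2 + 0 + 4 + 2 + 0 + 1 = 51

51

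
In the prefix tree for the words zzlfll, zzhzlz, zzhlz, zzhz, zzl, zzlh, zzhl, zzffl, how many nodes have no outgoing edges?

A leaf is a node with no children — equivalently, the end of a word that is not a proper prefix of any other stored word.
Those words: "zzffl", "zzhlz", "zzhzlz", "zzlfll", "zzlh"
Leaf count: 5

5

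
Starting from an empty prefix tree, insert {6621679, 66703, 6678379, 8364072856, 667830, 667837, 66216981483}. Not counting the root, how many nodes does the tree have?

31

Trie structure (* marks end of a word):
(root)
├─ 6
│  └─ 6
│     ├─ 2
│     │  └─ 1
│     │     └─ 6
│     │        ├─ 7
│     │        │  └─ 9 *
│     │        └─ 9
│     │           └─ 8
│     │              └─ 1
│     │                 └─ 4
│     │                    └─ 8
│     │                       └─ 3 *
│     └─ 7
│        ├─ 0
│        │  └─ 3 *
│        └─ 8
│           └─ 3
│              ├─ 0 *
│              └─ 7 *
│                 └─ 9 *
└─ 8
   └─ 3
      └─ 6
         └─ 4
            └─ 0
               └─ 7
                  └─ 2
                     └─ 8
                        └─ 5
                           └─ 6 *
Counting every labelled node above: 31.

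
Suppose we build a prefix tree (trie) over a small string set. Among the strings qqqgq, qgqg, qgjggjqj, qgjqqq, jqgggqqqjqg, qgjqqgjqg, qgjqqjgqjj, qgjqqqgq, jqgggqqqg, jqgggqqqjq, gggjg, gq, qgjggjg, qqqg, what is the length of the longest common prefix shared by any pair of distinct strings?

10

Equivalently: take the maximum, over all pairs, of their longest common prefix length.
e.g. "jqgggqqqjq" and "jqgggqqqjqg" share the prefix "jqgggqqqjq" of length 10; no pair shares a longer one.
Longest shared-prefix length: 10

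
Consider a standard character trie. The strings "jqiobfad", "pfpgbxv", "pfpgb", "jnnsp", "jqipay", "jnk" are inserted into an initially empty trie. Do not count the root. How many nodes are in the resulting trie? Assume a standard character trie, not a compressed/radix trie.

For each word, the new-node count is its length minus the longest prefix already in the trie:
  "jqiobfad" → 8 new (j, q, i, o, b, f, a, d)
  "pfpgbxv" → 7 new (p, f, p, g, b, x, v)
  "pfpgb" → prefix "pfpgb" already present; 0 new (none)
  "jnnsp" → prefix "j" already present; 4 new (n, n, s, p)
  "jqipay" → prefix "jqi" already present; 3 new (p, a, y)
  "jnk" → prefix "jn" already present; 1 new (k)
Total nodes = 8 + 7 + 0 + 4 + 3 + 1 = 23

23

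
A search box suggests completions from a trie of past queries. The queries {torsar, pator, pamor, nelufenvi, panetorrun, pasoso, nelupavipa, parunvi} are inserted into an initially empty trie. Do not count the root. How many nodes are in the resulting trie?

46

Count nodes per top-level branch (shared prefixes stored once):
  'n'-branch (nelufenvi, nelupavipa): 15 nodes
  'p'-branch (pamor, panetorrun, parunvi, pasoso, pator): 25 nodes
  't'-branch (torsar): 6 nodes
Sum: 46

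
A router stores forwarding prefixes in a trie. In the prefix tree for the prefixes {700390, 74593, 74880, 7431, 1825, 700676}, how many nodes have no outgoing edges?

A leaf is a node with no children — equivalently, the end of a word that is not a proper prefix of any other stored word.
Those words: "1825", "700390", "700676", "7431", "74593", "74880"
Leaf count: 6

6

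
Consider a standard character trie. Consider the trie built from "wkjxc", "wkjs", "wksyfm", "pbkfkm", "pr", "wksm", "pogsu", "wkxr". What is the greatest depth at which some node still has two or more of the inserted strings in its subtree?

3

Equivalently: take the maximum, over all pairs, of their longest common prefix length.
e.g. "wkjs" and "wkjxc" share the prefix "wkj" of length 3; no pair shares a longer one.
Longest shared-prefix length: 3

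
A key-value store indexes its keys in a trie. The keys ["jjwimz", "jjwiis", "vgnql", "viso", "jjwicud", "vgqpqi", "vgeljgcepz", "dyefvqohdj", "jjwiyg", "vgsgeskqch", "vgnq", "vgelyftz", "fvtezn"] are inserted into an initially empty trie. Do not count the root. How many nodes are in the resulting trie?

Trace insertions, counting only characters that open a new branch:
  "jjwimz" → 6 new (j, j, w, i, m, z)
  "jjwiis" → prefix "jjwi" already present; 2 new (i, s)
  "vgnql" → 5 new (v, g, n, q, l)
  "viso" → prefix "v" already present; 3 new (i, s, o)
  "jjwicud" → prefix "jjwi" already present; 3 new (c, u, d)
  "vgqpqi" → prefix "vg" already present; 4 new (q, p, q, i)
  "vgeljgcepz" → prefix "vg" already present; 8 new (e, l, j, g, c, e, p, z)
  "dyefvqohdj" → 10 new (d, y, e, f, v, q, o, h, d, j)
  "jjwiyg" → prefix "jjwi" already present; 2 new (y, g)
  "vgsgeskqch" → prefix "vg" already present; 8 new (s, g, e, s, k, q, c, h)
  "vgnq" → prefix "vgnq" already present; 0 new (none)
  "vgelyftz" → prefix "vgel" already present; 4 new (y, f, t, z)
  "fvtezn" → 6 new (f, v, t, e, z, n)
Total nodes = 6 + 2 + 5 + 3 + 3 + 4 + 8 + 10 + 2 + 8 + 0 + 4 + 6 = 61

61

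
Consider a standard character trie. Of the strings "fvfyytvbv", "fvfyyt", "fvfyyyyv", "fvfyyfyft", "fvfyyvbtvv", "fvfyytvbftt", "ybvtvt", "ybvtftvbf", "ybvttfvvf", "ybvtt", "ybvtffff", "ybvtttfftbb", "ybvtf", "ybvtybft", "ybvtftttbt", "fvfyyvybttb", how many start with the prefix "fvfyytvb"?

Walk to "fvfyytvb"; the words in its subtree are exactly those with that prefix.
Matches: "fvfyytvbftt", "fvfyytvbv"
Count: 2

2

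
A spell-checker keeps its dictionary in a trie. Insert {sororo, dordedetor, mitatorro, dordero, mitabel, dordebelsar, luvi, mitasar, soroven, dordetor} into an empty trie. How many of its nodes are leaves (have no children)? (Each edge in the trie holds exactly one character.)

A leaf is a node with no children — equivalently, the end of a word that is not a proper prefix of any other stored word.
Those words: "dordebelsar", "dordedetor", "dordero", "dordetor", "luvi", "mitabel", "mitasar", "mitatorro", "sororo", "soroven"
Leaf count: 10

10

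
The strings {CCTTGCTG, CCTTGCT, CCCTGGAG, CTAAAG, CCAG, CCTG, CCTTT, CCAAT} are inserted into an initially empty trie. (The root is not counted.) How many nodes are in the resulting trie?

Count nodes per top-level branch (shared prefixes stored once):
  'C'-branch (CCAAT, CCAG, CCCTGGAG, CCTG, CCTTGCT, CCTTGCTG, CCTTT, CTAAAG): 25 nodes
Sum: 25

25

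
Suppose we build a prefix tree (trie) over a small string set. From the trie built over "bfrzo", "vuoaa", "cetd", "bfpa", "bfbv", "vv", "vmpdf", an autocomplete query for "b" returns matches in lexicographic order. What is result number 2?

bfpa

Words with prefix "b", in lexicographic order: "bfbv", "bfpa", "bfrzo"
The 2nd is bfpa.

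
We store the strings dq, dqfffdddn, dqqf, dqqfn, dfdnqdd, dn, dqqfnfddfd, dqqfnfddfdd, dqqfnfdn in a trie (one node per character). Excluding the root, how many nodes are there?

26

Trie structure (* marks end of a word):
(root)
└─ d
   ├─ f
   │  └─ d
   │     └─ n
   │        └─ q
   │           └─ d
   │              └─ d *
   ├─ n *
   └─ q *
      ├─ f
      │  └─ f
      │     └─ f
      │        └─ d
      │           └─ d
      │              └─ d
      │                 └─ n *
      └─ q
         └─ f *
            └─ n *
               └─ f
                  └─ d
                     ├─ d
                     │  └─ f
                     │     └─ d *
                     │        └─ d *
                     └─ n *
Counting every labelled node above: 26.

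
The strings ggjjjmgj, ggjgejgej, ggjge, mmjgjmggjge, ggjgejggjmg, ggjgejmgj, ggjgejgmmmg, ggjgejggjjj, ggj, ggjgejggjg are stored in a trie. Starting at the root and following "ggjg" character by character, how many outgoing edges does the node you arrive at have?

Walk "ggjg" from the root, arriving at one node.
Characters that immediately follow "ggjg" among the stored strings: {e}.
That node has 1 child edge.

1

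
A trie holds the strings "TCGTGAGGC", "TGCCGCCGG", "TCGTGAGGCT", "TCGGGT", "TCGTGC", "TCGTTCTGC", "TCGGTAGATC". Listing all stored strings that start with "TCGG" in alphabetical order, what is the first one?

TCGGGT

DFS of the "TCGG" subtree visits, in order: "TCGGGT", "TCGGTAGATC"
Position 1: TCGGGT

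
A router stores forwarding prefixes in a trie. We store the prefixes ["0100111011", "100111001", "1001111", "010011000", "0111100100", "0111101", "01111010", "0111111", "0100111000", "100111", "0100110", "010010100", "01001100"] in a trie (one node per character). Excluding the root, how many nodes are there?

For each word, the new-node count is its length minus the longest prefix already in the trie:
  "0100111011" → 10 new (0, 1, 0, 0, 1, 1, 1, 0, 1, 1)
  "100111001" → 9 new (1, 0, 0, 1, 1, 1, 0, 0, 1)
  "1001111" → prefix "100111" already present; 1 new (1)
  "010011000" → prefix "010011" already present; 3 new (0, 0, 0)
  "0111100100" → prefix "01" already present; 8 new (1, 1, 1, 0, 0, 1, 0, 0)
  "0111101" → prefix "011110" already present; 1 new (1)
  "01111010" → prefix "0111101" already present; 1 new (0)
  "0111111" → prefix "01111" already present; 2 new (1, 1)
  "0100111000" → prefix "01001110" already present; 2 new (0, 0)
  "100111" → prefix "100111" already present; 0 new (none)
  "0100110" → prefix "0100110" already present; 0 new (none)
  "010010100" → prefix "01001" already present; 4 new (0, 1, 0, 0)
  "01001100" → prefix "01001100" already present; 0 new (none)
Total nodes = 10 + 9 + 1 + 3 + 8 + 1 + 1 + 2 + 2 + 0 + 0 + 4 + 0 = 41

41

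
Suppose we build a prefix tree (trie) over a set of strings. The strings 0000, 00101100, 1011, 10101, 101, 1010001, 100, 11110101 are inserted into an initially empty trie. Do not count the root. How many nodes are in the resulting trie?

Trace insertions, counting only characters that open a new branch:
  "0000" → 4 new (0, 0, 0, 0)
  "00101100" → prefix "00" already present; 6 new (1, 0, 1, 1, 0, 0)
  "1011" → 4 new (1, 0, 1, 1)
  "10101" → prefix "101" already present; 2 new (0, 1)
  "101" → prefix "101" already present; 0 new (none)
  "1010001" → prefix "1010" already present; 3 new (0, 0, 1)
  "100" → prefix "10" already present; 1 new (0)
  "11110101" → prefix "1" already present; 7 new (1, 1, 1, 0, 1, 0, 1)
Total nodes = 4 + 6 + 4 + 2 + 0 + 3 + 1 + 7 = 27

27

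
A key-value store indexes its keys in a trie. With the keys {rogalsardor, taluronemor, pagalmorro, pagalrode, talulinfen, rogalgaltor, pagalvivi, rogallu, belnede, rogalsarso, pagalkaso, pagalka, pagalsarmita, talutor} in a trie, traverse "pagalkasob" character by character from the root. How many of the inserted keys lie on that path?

Check each prefix of "pagalkasob" against the stored set — each match is an end-marker on the path.
Prefixes of the query that are stored words: "pagalka", "pagalkaso"
Count: 2

2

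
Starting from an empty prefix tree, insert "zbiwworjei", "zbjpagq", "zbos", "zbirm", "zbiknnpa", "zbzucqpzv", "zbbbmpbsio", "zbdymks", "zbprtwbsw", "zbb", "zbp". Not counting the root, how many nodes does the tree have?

51

Insert word by word; a character creates a node only if that edge doesn't already exist:
  "zbiwworjei" → 10 new (z, b, i, w, w, o, r, j, e, i)
  "zbjpagq" → prefix "zb" already present; 5 new (j, p, a, g, q)
  "zbos" → prefix "zb" already present; 2 new (o, s)
  "zbirm" → prefix "zbi" already present; 2 new (r, m)
  "zbiknnpa" → prefix "zbi" already present; 5 new (k, n, n, p, a)
  "zbzucqpzv" → prefix "zb" already present; 7 new (z, u, c, q, p, z, v)
  "zbbbmpbsio" → prefix "zb" already present; 8 new (b, b, m, p, b, s, i, o)
  "zbdymks" → prefix "zb" already present; 5 new (d, y, m, k, s)
  "zbprtwbsw" → prefix "zb" already present; 7 new (p, r, t, w, b, s, w)
  "zbb" → prefix "zbb" already present; 0 new (none)
  "zbp" → prefix "zbp" already present; 0 new (none)
Total nodes = 10 + 5 + 2 + 2 + 5 + 7 + 8 + 5 + 7 + 0 + 0 = 51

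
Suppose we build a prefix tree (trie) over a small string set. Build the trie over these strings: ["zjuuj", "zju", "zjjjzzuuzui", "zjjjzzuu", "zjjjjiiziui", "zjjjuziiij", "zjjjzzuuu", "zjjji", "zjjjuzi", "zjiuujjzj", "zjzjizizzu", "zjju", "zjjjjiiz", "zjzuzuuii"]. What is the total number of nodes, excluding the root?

51

Insert word by word; a character creates a node only if that edge doesn't already exist:
  "zjuuj" → 5 new (z, j, u, u, j)
  "zju" → prefix "zju" already present; 0 new (none)
  "zjjjzzuuzui" → prefix "zj" already present; 9 new (j, j, z, z, u, u, z, u, i)
  "zjjjzzuu" → prefix "zjjjzzuu" already present; 0 new (none)
  "zjjjjiiziui" → prefix "zjjj" already present; 7 new (j, i, i, z, i, u, i)
  "zjjjuziiij" → prefix "zjjj" already present; 6 new (u, z, i, i, i, j)
  "zjjjzzuuu" → prefix "zjjjzzuu" already present; 1 new (u)
  "zjjji" → prefix "zjjj" already present; 1 new (i)
  "zjjjuzi" → prefix "zjjjuzi" already present; 0 new (none)
  "zjiuujjzj" → prefix "zj" already present; 7 new (i, u, u, j, j, z, j)
  "zjzjizizzu" → prefix "zj" already present; 8 new (z, j, i, z, i, z, z, u)
  "zjju" → prefix "zjj" already present; 1 new (u)
  "zjjjjiiz" → prefix "zjjjjiiz" already present; 0 new (none)
  "zjzuzuuii" → prefix "zjz" already present; 6 new (u, z, u, u, i, i)
Total nodes = 5 + 0 + 9 + 0 + 7 + 6 + 1 + 1 + 0 + 7 + 8 + 1 + 0 + 6 = 51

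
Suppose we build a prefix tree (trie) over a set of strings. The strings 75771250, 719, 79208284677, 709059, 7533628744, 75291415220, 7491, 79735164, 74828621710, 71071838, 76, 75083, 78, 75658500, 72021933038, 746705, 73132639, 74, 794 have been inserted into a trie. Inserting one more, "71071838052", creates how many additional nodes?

3

Walking "71071838052" from the root, the first 8 characters ("71071838") follow existing edges; "0" is the first miss.
So 11 − 8 = 3 new nodes.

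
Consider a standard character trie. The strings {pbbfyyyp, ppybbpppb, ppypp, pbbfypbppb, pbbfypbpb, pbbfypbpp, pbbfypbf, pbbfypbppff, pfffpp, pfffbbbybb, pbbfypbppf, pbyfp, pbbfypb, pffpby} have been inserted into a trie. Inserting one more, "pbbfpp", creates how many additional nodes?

2

"pbbf" is already a path in the trie; the remaining "pp" must be added.
New nodes needed: |"pbbfpp"| − 4 = 6 − 4 = 2.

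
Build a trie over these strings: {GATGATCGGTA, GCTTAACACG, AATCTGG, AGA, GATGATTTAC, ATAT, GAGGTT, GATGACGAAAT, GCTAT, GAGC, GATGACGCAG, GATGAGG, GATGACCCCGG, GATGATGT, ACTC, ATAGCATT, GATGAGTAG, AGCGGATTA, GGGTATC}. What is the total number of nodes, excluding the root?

85

Trace insertions, counting only characters that open a new branch:
  "GATGATCGGTA" → 11 new (G, A, T, G, A, T, C, G, G, T, A)
  "GCTTAACACG" → prefix "G" already present; 9 new (C, T, T, A, A, C, A, C, G)
  "AATCTGG" → 7 new (A, A, T, C, T, G, G)
  "AGA" → prefix "A" already present; 2 new (G, A)
  "GATGATTTAC" → prefix "GATGAT" already present; 4 new (T, T, A, C)
  "ATAT" → prefix "A" already present; 3 new (T, A, T)
  "GAGGTT" → prefix "GA" already present; 4 new (G, G, T, T)
  "GATGACGAAAT" → prefix "GATGA" already present; 6 new (C, G, A, A, A, T)
  "GCTAT" → prefix "GCT" already present; 2 new (A, T)
  "GAGC" → prefix "GAG" already present; 1 new (C)
  "GATGACGCAG" → prefix "GATGACG" already present; 3 new (C, A, G)
  "GATGAGG" → prefix "GATGA" already present; 2 new (G, G)
  "GATGACCCCGG" → prefix "GATGAC" already present; 5 new (C, C, C, G, G)
  "GATGATGT" → prefix "GATGAT" already present; 2 new (G, T)
  "ACTC" → prefix "A" already present; 3 new (C, T, C)
  "ATAGCATT" → prefix "ATA" already present; 5 new (G, C, A, T, T)
  "GATGAGTAG" → prefix "GATGAG" already present; 3 new (T, A, G)
  "AGCGGATTA" → prefix "AG" already present; 7 new (C, G, G, A, T, T, A)
  "GGGTATC" → prefix "G" already present; 6 new (G, G, T, A, T, C)
Total nodes = 11 + 9 + 7 + 2 + 4 + 3 + 4 + 6 + 2 + 1 + 3 + 2 + 5 + 2 + 3 + 5 + 3 + 7 + 6 = 85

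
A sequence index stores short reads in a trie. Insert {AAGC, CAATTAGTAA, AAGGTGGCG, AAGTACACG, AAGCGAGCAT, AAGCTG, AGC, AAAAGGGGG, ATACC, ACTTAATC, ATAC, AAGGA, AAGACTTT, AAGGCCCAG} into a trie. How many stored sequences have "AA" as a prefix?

Filter for entries beginning with "AA":
Matches: "AAAAGGGGG", "AAGACTTT", "AAGC", "AAGCGAGCAT", "AAGCTG", "AAGGA", "AAGGCCCAG", "AAGGTGGCG", "AAGTACACG"
Count: 9

9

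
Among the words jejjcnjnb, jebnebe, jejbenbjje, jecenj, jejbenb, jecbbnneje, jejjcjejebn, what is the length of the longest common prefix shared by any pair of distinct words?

The deepest shared node is where two words last agree before diverging.
"jejbenb" and "jejbenbjje" agree on "jejbenb" (7 characters) before diverging; nothing deeper is shared.
Longest shared-prefix length: 7

7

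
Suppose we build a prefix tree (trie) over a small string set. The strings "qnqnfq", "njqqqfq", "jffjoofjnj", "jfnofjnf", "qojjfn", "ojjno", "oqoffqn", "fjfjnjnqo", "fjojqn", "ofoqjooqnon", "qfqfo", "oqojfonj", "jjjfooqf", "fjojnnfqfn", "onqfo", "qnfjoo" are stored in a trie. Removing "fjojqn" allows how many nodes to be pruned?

2

After clearing the end-marker at "fjojqn", prune upward until reaching a node still needed by another word.
The suffix "qn" (2 nodes) is used only by "fjojqn"; the node for "fjoj" still has the child "n", so pruning stops there.
Nodes removed: 2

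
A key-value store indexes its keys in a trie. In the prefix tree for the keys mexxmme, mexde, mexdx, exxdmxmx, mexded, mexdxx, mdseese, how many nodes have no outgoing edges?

5

Leaves are exactly the stored words that no other stored word extends.
Those words: "exxdmxmx", "mdseese", "mexded", "mexdxx", "mexxmme"
Leaf count: 5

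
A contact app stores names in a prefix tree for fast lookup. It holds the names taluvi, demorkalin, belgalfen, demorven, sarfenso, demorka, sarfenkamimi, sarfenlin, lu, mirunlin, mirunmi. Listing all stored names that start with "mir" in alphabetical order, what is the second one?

Words with prefix "mir", in lexicographic order: "mirunlin", "mirunmi"
The 2nd is mirunmi.

mirunmi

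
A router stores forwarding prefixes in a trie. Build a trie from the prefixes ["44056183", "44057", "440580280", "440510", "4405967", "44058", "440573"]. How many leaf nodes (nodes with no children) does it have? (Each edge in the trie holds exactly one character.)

A leaf is a node with no children — equivalently, the end of a word that is not a proper prefix of any other stored word.
Those words: "440510", "44056183", "440573", "440580280", "4405967"
Leaf count: 5

5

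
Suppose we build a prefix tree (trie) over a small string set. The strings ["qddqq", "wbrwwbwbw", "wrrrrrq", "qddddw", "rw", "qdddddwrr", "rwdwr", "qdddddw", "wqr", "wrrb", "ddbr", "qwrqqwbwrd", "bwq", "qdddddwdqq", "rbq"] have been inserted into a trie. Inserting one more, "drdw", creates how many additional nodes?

Walking "drdw" from the root, the first 1 characters ("d") follow existing edges; "r" is the first miss.
Each of the 3 remaining characters creates one node.

3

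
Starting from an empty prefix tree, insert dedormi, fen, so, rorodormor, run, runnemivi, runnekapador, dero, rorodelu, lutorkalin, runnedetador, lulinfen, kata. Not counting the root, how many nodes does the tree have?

Count nodes per top-level branch (shared prefixes stored once):
  'd'-branch (dedormi, dero): 9 nodes
  'f'-branch (fen): 3 nodes
  'k'-branch (kata): 4 nodes
  'l'-branch (lulinfen, lutorkalin): 16 nodes
  'r'-branch (rorodelu, rorodormor, run, runnedetador, runnekapador, runnemivi): 35 nodes
  's'-branch (so): 2 nodes
Sum: 69

69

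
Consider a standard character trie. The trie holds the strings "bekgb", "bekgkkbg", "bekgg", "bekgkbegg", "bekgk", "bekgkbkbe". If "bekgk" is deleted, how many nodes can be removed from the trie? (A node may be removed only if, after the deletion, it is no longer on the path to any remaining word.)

0

Walk "bekgk" from the leaf back toward the root, removing each node that no remaining word uses.
Every node on "bekgk" is still needed (e.g. by "bekgkkbg"), so nothing is freed.
Nodes removed: 0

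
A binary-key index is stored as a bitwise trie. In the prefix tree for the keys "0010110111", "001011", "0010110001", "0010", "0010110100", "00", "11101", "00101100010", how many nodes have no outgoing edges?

A leaf is a node with no children — equivalently, the end of a word that is not a proper prefix of any other stored word.
Those words: "00101100010", "0010110100", "0010110111", "11101"
Leaf count: 4

4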